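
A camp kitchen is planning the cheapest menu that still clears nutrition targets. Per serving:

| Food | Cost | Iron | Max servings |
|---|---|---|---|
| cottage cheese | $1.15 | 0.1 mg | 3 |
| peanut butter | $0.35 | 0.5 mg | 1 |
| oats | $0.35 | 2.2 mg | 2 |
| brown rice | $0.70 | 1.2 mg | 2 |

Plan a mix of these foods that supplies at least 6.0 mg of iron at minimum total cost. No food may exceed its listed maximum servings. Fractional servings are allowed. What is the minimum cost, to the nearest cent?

$1.63

Cost per mg of iron: oats $0.1591, brown rice $0.5833, peanut butter $0.7000, cottage cheese $11.5000.
Take 2 servings of oats: +4.4 mg iron for $0.70 (total $0.70, still need 1.6 mg).
Take 1.333 servings of brown rice: +1.6 mg iron for $0.93 (total $1.63, still need 0.0 mg).
Greedy by cheapest-per-mg is optimal for a single linear constraint, so the minimum cost is $1.63.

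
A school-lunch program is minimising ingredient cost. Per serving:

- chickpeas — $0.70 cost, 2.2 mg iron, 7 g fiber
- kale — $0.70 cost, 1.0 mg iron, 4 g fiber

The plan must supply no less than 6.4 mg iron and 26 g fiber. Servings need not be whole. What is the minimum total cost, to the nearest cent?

Compare the cost at each extreme point of the feasible region.
chickpeas only: max(6.4/2.2, 26/7) = 3.714 servings → $2.60.
kale only: max(6.4/1.0, 26/4) = 6.5 servings → $4.55.
chickpeas + kale: the both-tight solution has a negative serving — not a feasible corner.
So the least-cost plan costs $2.60.

$2.60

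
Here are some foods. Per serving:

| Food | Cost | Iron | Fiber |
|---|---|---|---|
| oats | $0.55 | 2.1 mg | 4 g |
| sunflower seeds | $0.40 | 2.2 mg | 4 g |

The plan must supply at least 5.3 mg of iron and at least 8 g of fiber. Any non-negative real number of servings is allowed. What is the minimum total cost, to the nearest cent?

$0.96

For a min-cost LP with two ≥-constraints, a basic feasible solution has at most two positive variables.
oats only: max(5.3/2.1, 8/4) = 2.524 servings → $1.39.
sunflower seeds only: max(5.3/2.2, 8/4) = 2.409 servings → $0.96.
oats + sunflower seeds: intersection lies outside the first quadrant.
The minimum over all feasible corners is $0.96.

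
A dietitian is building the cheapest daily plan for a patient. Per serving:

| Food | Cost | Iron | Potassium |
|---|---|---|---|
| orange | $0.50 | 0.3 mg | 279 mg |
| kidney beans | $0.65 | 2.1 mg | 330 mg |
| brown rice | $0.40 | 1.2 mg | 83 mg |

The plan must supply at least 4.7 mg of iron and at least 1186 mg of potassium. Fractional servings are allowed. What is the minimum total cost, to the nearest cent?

For a min-cost LP with two ≥-constraints, a basic feasible solution has at most two positive variables.
orange only: max(4.7/0.3, 1186/279) = 15.67 servings → $7.83.
kidney beans only: max(4.7/2.1, 1186/330) = 3.594 servings → $2.34.
brown rice only: max(4.7/1.2, 1186/83) = 14.29 servings → $5.72.
orange + kidney beans with both tight: 1.93 servings and 1.962 servings → $2.24.
orange + brown rice with both tight: 3.334 servings and 3.083 servings → $2.90.
kidney beans + brown rice: the both-tight solution has a negative serving — not a feasible corner.
So the least-cost plan costs $2.24.

$2.24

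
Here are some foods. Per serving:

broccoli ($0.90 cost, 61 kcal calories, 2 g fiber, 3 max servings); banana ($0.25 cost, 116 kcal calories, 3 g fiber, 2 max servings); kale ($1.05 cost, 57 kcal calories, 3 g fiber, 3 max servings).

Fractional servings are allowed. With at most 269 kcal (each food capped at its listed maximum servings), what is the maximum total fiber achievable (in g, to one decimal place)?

12.2 g

Fiber per kcal: kale 0.05263, broccoli 0.03279, banana 0.02586.
Take 3 servings of kale: uses 171 kcal, +9.0 g fiber (running total 9.0 g).
Take 1.607 servings of broccoli: uses 98 kcal, +3.2 g fiber (running total 12.2 g).
Filling greedily by fiber-per-kcal is optimal for one linear limit, giving 12.2 g.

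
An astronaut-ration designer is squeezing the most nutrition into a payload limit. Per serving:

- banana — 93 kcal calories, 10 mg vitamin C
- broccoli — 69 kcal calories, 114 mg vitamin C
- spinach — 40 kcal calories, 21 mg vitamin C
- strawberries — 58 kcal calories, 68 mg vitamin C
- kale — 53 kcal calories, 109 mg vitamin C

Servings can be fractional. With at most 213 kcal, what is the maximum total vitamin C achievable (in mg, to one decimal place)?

438.1 mg

Vitamin C per kcal: kale 2.057, broccoli 1.652, strawberries 1.172, spinach 0.525, banana 0.1075.
With no serving limits, spend the whole calories allowance on kale: 213 kcal / 53 kcal × 109 mg = 438.1 mg.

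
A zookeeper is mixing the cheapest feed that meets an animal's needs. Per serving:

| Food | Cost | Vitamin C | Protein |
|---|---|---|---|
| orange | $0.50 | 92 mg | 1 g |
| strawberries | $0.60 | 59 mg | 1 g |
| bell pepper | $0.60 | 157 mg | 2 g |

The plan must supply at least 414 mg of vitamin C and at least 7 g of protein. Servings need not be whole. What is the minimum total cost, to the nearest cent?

Check every corner: each single food scaled to meet both minima, and each pair solved so both constraints bind.
orange only: max(414/92, 7/1) = 7 servings → $3.50.
strawberries only: max(414/59, 7/1) = 7.017 servings → $4.21.
bell pepper only: max(414/157, 7/2) = 3.5 servings → $2.10.
orange + strawberries with both tight: 0.0303 servings and 6.97 servings → $4.20.
orange + bell pepper with both targets exact would need a negative amount; discard.
strawberries + bell pepper with both tight: 6.949 servings and 0.02564 servings → $4.18.
So the least-cost plan costs $2.10.

$2.10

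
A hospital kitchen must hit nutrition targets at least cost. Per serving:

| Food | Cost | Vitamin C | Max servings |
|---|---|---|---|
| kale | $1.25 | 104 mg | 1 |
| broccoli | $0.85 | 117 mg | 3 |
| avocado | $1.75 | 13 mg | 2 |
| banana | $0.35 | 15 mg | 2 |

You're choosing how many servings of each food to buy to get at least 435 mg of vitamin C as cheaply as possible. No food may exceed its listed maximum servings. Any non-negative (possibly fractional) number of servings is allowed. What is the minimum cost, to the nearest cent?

$3.56

Cost per mg of vitamin C: broccoli $0.0073, kale $0.0120, banana $0.0233, avocado $0.1346.
Take 3 servings of broccoli: +351.0 mg vitamin C for $2.55 (total $2.55, still need 84.0 mg).
Take 0.8077 servings of kale: +84.0 mg vitamin C for $1.01 (total $3.56, still need 0.0 mg).
Filling from the cheapest source first is optimal under one linear minimum: $3.56.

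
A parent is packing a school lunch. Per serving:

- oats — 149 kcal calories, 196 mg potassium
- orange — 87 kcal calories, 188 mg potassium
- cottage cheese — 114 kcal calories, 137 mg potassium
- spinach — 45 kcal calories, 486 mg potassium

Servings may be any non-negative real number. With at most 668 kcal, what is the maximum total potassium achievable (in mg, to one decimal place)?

Potassium per kcal: spinach 10.8, orange 2.161, oats 1.315, cottage cheese 1.202.
With no serving limits, spend the whole calories allowance on spinach: 668 kcal / 45 kcal × 486 mg = 7214.4 mg.

7214.4 mg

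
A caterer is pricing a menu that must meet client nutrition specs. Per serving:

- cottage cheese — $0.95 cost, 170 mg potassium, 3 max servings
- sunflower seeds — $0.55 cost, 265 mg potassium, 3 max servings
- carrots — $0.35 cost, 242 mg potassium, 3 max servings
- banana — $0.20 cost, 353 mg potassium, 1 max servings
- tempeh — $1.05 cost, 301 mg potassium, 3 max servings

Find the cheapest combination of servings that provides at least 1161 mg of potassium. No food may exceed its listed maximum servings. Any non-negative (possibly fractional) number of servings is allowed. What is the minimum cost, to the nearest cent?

Cost per mg of potassium: banana $0.0006, carrots $0.0014, sunflower seeds $0.0021, tempeh $0.0035, cottage cheese $0.0056.
Take 1 serving of banana: +353.0 mg potassium for $0.20 (total $0.20, still need 808.0 mg).
Take 3 servings of carrots: +726.0 mg potassium for $1.05 (total $1.25, still need 82.0 mg).
Take 0.3094 servings of sunflower seeds: +82.0 mg potassium for $0.17 (total $1.42, still need 0.0 mg).
Greedy by cheapest-per-mg is optimal for a single linear constraint, so the minimum cost is $1.42.

$1.42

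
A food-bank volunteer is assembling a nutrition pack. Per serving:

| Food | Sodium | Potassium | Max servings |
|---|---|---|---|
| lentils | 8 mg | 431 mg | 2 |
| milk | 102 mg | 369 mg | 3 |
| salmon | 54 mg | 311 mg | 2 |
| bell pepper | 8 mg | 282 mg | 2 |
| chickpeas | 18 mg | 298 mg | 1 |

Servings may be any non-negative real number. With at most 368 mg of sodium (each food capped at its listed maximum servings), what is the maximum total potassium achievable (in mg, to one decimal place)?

Potassium per mg sodium: lentils 53.88, bell pepper 35.25, chickpeas 16.56, salmon 5.759, milk 3.618.
Take 2 servings of lentils: uses 16 mg sodium, +862.0 mg potassium (running total 862.0 mg).
Take 2 servings of bell pepper: uses 16 mg sodium, +564.0 mg potassium (running total 1426.0 mg).
Take 1 serving of chickpeas: uses 18 mg sodium, +298.0 mg potassium (running total 1724.0 mg).
Take 2 servings of salmon: uses 108 mg sodium, +622.0 mg potassium (running total 2346.0 mg).
Take 2.059 servings of milk: uses 210 mg sodium, +759.7 mg potassium (running total 3105.7 mg).
Greedy by best ratio exhausts the sodium allowance optimally: 3105.7 mg.

3105.7 mg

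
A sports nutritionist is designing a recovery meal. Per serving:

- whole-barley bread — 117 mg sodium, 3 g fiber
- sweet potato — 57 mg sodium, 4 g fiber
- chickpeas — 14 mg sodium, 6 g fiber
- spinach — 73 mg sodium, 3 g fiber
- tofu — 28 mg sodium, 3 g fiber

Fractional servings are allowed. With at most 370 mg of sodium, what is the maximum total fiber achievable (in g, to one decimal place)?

Fiber per mg sodium: chickpeas 0.4286, tofu 0.1071, sweet potato 0.07018, spinach 0.0411, whole-barley bread 0.02564.
With no serving limits, spend the whole sodium allowance on chickpeas: 370 mg / 14 mg × 6 g = 158.6 g.

158.6 g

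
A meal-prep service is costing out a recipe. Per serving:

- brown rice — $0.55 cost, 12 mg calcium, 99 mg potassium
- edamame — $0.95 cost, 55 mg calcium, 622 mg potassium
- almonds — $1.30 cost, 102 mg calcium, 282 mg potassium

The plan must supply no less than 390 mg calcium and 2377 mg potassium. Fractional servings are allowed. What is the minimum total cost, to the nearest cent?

At the optimum either one food covers both requirements or two foods hit both targets exactly; no other combination can be cheaper.
brown rice only: max(390/12, 2377/99) = 32.5 servings → $17.88.
edamame only: max(390/55, 2377/622) = 7.091 servings → $6.74.
almonds only: max(390/102, 2377/282) = 8.429 servings → $10.96.
brown rice + edamame with both targets exact would need a negative amount; discard.
brown rice + almonds with both tight: 19.73 servings and 1.502 servings → $12.80.
edamame + almonds with both tight: 2.764 servings and 2.333 servings → $5.66.
Cheapest feasible corner: $5.66.

$5.66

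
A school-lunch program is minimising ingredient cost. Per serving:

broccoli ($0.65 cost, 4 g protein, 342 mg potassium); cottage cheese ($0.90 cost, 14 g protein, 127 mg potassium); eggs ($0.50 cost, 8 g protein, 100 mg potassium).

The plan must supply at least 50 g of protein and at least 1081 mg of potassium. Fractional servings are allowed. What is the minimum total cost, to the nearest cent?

Two binding constraints pin down two serving amounts, so the optimal mix uses at most two foods. The candidates are each food alone (scaled to the tighter of protein/potassium) and each pair with both constraints tight.
broccoli only: max(50/4, 1081/342) = 12.5 servings → $8.12.
cottage cheese only: max(50/14, 1081/127) = 8.512 servings → $7.66.
eggs only: max(50/8, 1081/100) = 10.81 servings → $5.41.
broccoli + cottage cheese with both tight: 2.052 servings and 2.985 servings → $4.02.
broccoli + eggs with both tight: 1.562 servings and 5.469 servings → $3.75.
cottage cheese + eggs with both targets exact would need a negative amount; discard.
The minimum over all feasible corners is $3.75.

$3.75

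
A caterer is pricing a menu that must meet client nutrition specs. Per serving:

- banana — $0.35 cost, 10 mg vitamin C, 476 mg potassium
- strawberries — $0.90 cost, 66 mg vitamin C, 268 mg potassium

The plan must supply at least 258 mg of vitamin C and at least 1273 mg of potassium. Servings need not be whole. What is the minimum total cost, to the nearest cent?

An LP optimum is at a vertex; with two nutrient constraints at most two foods are used. Check each candidate.
banana only: max(258/10, 1273/476) = 25.8 servings → $9.03.
strawberries only: max(258/66, 1273/268) = 4.75 servings → $4.28.
banana + strawberries with both tight: 0.5176 servings and 3.831 servings → $3.63.
Cheapest feasible corner: $3.63.

$3.63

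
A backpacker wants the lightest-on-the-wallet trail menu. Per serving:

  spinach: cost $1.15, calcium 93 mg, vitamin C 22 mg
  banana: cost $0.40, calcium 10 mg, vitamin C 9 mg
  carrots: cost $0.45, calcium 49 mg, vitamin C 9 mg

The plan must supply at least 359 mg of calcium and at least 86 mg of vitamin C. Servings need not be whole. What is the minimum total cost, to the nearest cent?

For a min-cost LP with two ≥-constraints, a basic feasible solution has at most two positive variables.
spinach only: max(359/93, 86/22) = 3.909 servings → $4.50.
banana only: max(359/10, 86/9) = 35.9 servings → $14.36.
carrots only: max(359/49, 86/9) = 9.556 servings → $4.30.
spinach + banana with both tight: 3.843 servings and 0.1621 servings → $4.48.
spinach + carrots: intersection lies outside the first quadrant.
banana + carrots with both tight: 2.801 servings and 6.755 servings → $4.16.
The minimum over all feasible corners is $4.16.

$4.16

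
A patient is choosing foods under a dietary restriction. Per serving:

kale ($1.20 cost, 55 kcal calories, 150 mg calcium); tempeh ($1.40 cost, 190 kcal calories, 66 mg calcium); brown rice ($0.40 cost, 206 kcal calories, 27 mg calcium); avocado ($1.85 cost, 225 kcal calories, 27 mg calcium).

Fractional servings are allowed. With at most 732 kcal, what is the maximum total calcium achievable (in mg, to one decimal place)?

1996.4 mg

Calcium per kcal: kale 2.727, tempeh 0.3474, brown rice 0.1311, avocado 0.12.
With no serving limits, spend the whole calories allowance on kale: 732 kcal / 55 kcal × 150 mg = 1996.4 mg.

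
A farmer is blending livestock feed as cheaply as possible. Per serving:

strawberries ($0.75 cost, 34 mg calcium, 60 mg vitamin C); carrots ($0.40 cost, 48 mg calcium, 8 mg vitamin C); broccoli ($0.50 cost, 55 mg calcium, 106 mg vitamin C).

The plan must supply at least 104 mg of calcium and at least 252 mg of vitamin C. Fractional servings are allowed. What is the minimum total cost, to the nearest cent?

$1.19

For a min-cost LP with two ≥-constraints, a basic feasible solution has at most two positive variables.
strawberries only: max(104/34, 252/60) = 4.2 servings → $3.15.
carrots only: max(104/48, 252/8) = 31.5 servings → $12.60.
broccoli only: max(104/55, 252/106) = 2.377 servings → $1.19.
strawberries + carrots: intersection lies outside the first quadrant.
strawberries + broccoli with both targets exact would need a negative amount; discard.
carrots + broccoli with both targets exact would need a negative amount; discard.
The minimum over all feasible corners is $1.19.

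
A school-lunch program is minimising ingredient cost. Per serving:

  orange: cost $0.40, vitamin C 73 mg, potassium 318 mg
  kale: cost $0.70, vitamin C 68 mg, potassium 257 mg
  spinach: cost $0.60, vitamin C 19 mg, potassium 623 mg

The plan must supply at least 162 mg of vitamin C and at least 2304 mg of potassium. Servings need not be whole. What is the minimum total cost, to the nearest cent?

$2.35

Minimising a linear cost over {vitamin C ≥ 162, potassium ≥ 2304, servings ≥ 0} — the optimum is at a vertex, using one or two foods.
orange only: max(162/73, 2304/318) = 7.245 servings → $2.90.
kale only: max(162/68, 2304/257) = 8.965 servings → $6.28.
spinach only: max(162/19, 2304/623) = 8.526 servings → $5.12.
orange + kale with both targets exact would need a negative amount; discard.
orange + spinach with both tight: 1.449 servings and 2.959 servings → $2.35.
kale + spinach with both tight: 1.525 servings and 3.069 servings → $2.91.
Cheapest feasible corner: $2.35.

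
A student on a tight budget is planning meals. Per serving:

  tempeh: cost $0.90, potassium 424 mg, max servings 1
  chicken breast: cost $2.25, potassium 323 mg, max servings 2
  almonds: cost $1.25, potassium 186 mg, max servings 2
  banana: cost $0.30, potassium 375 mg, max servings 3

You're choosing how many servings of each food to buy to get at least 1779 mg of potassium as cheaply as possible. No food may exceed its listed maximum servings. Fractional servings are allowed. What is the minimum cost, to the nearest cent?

Cost per mg of potassium: banana $0.0008, tempeh $0.0021, almonds $0.0067, chicken breast $0.0070.
Take 3 servings of banana: +1125.0 mg potassium for $0.90 (total $0.90, still need 654.0 mg).
Take 1 serving of tempeh: +424.0 mg potassium for $0.90 (total $1.80, still need 230.0 mg).
Take 1.237 servings of almonds: +230.0 mg potassium for $1.55 (total $3.35, still need 0.0 mg).
Greedy by cheapest-per-mg is optimal for a single linear constraint, so the minimum cost is $3.35.

$3.35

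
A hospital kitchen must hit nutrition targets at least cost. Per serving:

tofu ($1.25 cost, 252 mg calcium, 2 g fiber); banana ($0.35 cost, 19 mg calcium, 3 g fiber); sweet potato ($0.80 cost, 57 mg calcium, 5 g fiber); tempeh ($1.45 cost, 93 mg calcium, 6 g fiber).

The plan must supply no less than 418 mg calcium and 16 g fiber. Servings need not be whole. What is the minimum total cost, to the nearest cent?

Check every corner: each single food scaled to meet both minima, and each pair solved so both constraints bind.
tofu only: max(418/252, 16/2) = 8 servings → $10.00.
banana only: max(418/19, 16/3) = 22 servings → $7.70.
sweet potato only: max(418/57, 16/5) = 7.333 servings → $5.87.
tempeh only: max(418/93, 16/6) = 4.495 servings → $6.52.
tofu + banana with both tight: 1.323 servings and 4.451 servings → $3.21.
tofu + sweet potato with both tight: 1.028 servings and 2.789 servings → $3.52.
tofu + tempeh with both tight: 0.7692 servings and 2.41 servings → $4.46.
banana + sweet potato with both targets exact would need a negative amount; discard.
banana + tempeh: the both-tight solution has a negative serving — not a feasible corner.
sweet potato + tempeh with both targets exact would need a negative amount; discard.
Cheapest feasible corner: $3.21.

$3.21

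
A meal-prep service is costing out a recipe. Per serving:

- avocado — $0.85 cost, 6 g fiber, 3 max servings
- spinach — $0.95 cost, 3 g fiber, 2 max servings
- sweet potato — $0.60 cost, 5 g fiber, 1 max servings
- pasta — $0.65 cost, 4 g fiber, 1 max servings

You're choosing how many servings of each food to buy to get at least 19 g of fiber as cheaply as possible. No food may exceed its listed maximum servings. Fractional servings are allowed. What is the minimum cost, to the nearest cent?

$2.58

Cost per g of fiber: sweet potato $0.1200, avocado $0.1417, pasta $0.1625, spinach $0.3167.
Take 1 serving of sweet potato: +5.0 g fiber for $0.60 (total $0.60, still need 14.0 g).
Take 2.333 servings of avocado: +14.0 g fiber for $1.98 (total $2.58, still need 0.0 g).
Greedy by cheapest-per-g is optimal for a single linear constraint, so the minimum cost is $2.58.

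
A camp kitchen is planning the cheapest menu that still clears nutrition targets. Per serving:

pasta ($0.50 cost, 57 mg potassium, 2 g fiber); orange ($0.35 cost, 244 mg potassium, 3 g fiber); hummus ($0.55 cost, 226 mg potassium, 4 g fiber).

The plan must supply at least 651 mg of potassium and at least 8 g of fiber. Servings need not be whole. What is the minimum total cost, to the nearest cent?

Check every corner: each single food scaled to meet both minima, and each pair solved so both constraints bind.
pasta only: max(651/57, 8/2) = 11.42 servings → $5.71.
orange only: max(651/244, 8/3) = 2.668 servings → $0.93.
hummus only: max(651/226, 8/4) = 2.881 servings → $1.58.
pasta + orange with both targets exact would need a negative amount; discard.
pasta + hummus: intersection lies outside the first quadrant.
orange + hummus with both targets exact would need a negative amount; discard.
The minimum over all feasible corners is $0.93.

$0.93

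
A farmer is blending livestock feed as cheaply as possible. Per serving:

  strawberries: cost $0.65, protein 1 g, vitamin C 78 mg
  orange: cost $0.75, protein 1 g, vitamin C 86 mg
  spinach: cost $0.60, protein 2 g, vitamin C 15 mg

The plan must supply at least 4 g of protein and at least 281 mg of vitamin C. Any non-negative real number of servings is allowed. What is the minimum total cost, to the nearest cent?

$2.45

The cheapest plan sits at a corner of the feasible region — with two constraints it uses at most two foods.
strawberries only: max(4/1, 281/78) = 4 servings → $2.60.
orange only: max(4/1, 281/86) = 4 servings → $3.00.
spinach only: max(4/2, 281/15) = 18.73 servings → $11.24.
strawberries + orange with both targets exact would need a negative amount; discard.
strawberries + spinach with both tight: 3.56 servings and 0.2199 servings → $2.45.
orange + spinach with both tight: 3.197 servings and 0.4013 servings → $2.64.
The minimum over all feasible corners is $2.45.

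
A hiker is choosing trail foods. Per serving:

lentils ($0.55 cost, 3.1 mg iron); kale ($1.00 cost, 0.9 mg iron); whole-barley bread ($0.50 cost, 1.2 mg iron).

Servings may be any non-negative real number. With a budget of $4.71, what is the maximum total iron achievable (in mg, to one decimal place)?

Iron per dollar: lentils 5.636, whole-barley bread 2.4, kale 0.9.
With no serving limits, spend the whole cost allowance on lentils: $4.71 / $0.55 × 3.1 mg = 26.5 mg.

26.5 mg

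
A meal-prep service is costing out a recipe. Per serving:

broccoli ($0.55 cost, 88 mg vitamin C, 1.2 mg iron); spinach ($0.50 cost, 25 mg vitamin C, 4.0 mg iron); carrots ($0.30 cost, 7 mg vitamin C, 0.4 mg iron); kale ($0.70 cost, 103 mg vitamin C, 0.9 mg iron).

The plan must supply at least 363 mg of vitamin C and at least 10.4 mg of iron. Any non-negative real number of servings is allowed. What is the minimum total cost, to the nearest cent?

$2.78

Compare the cost at each extreme point of the feasible region.
broccoli only: max(363/88, 10.4/1.2) = 8.667 servings → $4.77.
spinach only: max(363/25, 10.4/4.0) = 14.52 servings → $7.26.
carrots only: max(363/7, 10.4/0.4) = 51.86 servings → $15.56.
kale only: max(363/103, 10.4/0.9) = 11.56 servings → $8.09.
broccoli + spinach with both tight: 3.702 servings and 1.489 servings → $2.78.
broccoli + carrots with both tight: 2.701 servings and 17.9 servings → $6.85.
broccoli + kale: intersection lies outside the first quadrant.
spinach + carrots: the both-tight solution has a negative serving — not a feasible corner.
spinach + kale with both tight: 1.911 servings and 3.06 servings → $3.10.
carrots + kale with both tight: 21.33 servings and 2.074 servings → $7.85.
Cheapest feasible corner: $2.78.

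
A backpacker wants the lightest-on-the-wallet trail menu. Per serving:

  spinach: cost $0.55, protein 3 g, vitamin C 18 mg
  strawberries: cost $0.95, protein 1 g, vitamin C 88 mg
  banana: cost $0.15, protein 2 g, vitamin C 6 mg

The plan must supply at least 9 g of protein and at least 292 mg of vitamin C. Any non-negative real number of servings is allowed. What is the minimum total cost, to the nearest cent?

$3.40

The cheapest plan sits at a corner of the feasible region — with two constraints it uses at most two foods.
spinach only: max(9/3, 292/18) = 16.22 servings → $8.92.
strawberries only: max(9/1, 292/88) = 9 servings → $8.55.
banana only: max(9/2, 292/6) = 48.67 servings → $7.30.
spinach + strawberries with both tight: 2.033 servings and 2.902 servings → $3.88.
spinach + banana: the both-tight solution has a negative serving — not a feasible corner.
strawberries + banana with both tight: 3.118 servings and 2.941 servings → $3.40.
Cheapest feasible corner: $3.40.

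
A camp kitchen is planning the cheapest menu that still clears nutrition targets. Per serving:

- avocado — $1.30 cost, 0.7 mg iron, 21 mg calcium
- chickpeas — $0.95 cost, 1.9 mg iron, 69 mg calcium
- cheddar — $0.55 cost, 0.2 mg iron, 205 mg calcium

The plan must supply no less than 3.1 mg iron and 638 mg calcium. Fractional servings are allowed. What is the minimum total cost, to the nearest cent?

$2.75

avocado only: max(3.1/0.7, 638/21) = 30.38 servings → $39.50.
chickpeas only: max(3.1/1.9, 638/69) = 9.246 servings → $8.78.
cheddar only: max(3.1/0.2, 638/205) = 15.5 servings → $8.53.
avocado + chickpeas: intersection lies outside the first quadrant.
avocado + cheddar with both tight: 3.646 servings and 2.739 servings → $6.25.
chickpeas + cheddar with both tight: 1.352 servings and 2.657 servings → $2.75.
The minimum over all feasible corners is $2.75.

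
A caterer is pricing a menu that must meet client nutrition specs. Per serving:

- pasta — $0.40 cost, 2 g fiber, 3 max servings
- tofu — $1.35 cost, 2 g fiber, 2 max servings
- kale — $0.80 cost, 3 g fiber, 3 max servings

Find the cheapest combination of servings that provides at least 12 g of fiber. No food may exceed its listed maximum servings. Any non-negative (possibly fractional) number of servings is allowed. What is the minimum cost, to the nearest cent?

$2.80

Cost per g of fiber: pasta $0.2000, kale $0.2667, tofu $0.6750.
Take 3 servings of pasta: +6.0 g fiber for $1.20 (total $1.20, still need 6.0 g).
Take 2 servings of kale: +6.0 g fiber for $1.60 (total $2.80, still need 0.0 g).
Greedy by cheapest-per-g is optimal for a single linear constraint, so the minimum cost is $2.80.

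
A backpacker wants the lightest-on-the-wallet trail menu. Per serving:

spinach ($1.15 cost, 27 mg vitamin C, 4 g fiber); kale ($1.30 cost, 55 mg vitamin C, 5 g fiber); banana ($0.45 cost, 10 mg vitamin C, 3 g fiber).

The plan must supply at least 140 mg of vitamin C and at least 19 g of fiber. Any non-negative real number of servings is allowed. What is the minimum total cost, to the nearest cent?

$3.95

This is a tiny linear program; its minimum lies at a vertex of the feasible set. List the vertices and price them.
spinach only: max(140/27, 19/4) = 5.185 servings → $5.96.
kale only: max(140/55, 19/5) = 3.8 servings → $4.94.
banana only: max(140/10, 19/3) = 14 servings → $6.30.
spinach + kale with both tight: 4.059 servings and 0.5529 servings → $5.39.
spinach + banana: intersection lies outside the first quadrant.
kale + banana with both tight: 2 servings and 3 servings → $3.95.
The minimum over all feasible corners is $3.95.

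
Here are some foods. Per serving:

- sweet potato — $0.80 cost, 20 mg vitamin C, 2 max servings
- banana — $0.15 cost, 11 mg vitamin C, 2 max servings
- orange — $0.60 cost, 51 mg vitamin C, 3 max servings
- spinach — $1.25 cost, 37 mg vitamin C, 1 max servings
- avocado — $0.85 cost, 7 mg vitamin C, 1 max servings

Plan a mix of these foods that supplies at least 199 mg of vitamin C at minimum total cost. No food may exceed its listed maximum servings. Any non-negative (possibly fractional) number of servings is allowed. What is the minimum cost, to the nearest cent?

$2.91

Cost per mg of vitamin C: orange $0.0118, banana $0.0136, spinach $0.0338, sweet potato $0.0400, avocado $0.1214.
Take 3 servings of orange: +153.0 mg vitamin C for $1.80 (total $1.80, still need 46.0 mg).
Take 2 servings of banana: +22.0 mg vitamin C for $0.30 (total $2.10, still need 24.0 mg).
Take 0.6486 servings of spinach: +24.0 mg vitamin C for $0.81 (total $2.91, still need 0.0 mg).
Greedy by cheapest-per-mg is optimal for a single linear constraint, so the minimum cost is $2.91.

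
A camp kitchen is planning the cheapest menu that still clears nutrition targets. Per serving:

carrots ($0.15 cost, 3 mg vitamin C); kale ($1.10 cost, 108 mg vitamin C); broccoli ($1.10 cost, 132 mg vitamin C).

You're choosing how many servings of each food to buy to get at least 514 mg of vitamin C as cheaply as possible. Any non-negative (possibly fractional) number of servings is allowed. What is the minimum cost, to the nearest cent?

$4.28

Cost per mg of vitamin C: broccoli $0.0083, kale $0.0102, carrots $0.0500.
With no serving limits, use only broccoli: 514 mg / 132 mg = 3.894 servings × $1.10 = $4.28.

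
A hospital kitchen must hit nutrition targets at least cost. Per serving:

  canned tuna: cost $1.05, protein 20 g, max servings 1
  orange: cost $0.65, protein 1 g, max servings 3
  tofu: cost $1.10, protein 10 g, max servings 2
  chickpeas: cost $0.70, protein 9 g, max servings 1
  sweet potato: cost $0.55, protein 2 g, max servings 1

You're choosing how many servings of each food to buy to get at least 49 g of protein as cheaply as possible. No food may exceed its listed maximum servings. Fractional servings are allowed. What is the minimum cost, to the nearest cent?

Cost per g of protein: canned tuna $0.0525, chickpeas $0.0778, tofu $0.1100, sweet potato $0.2750, orange $0.6500.
Take 1 serving of canned tuna: +20.0 g protein for $1.05 (total $1.05, still need 29.0 g).
Take 1 serving of chickpeas: +9.0 g protein for $0.70 (total $1.75, still need 20.0 g).
Take 2 servings of tofu: +20.0 g protein for $2.20 (total $3.95, still need 0.0 g).
Greedy by cheapest-per-g is optimal for a single linear constraint, so the minimum cost is $3.95.

$3.95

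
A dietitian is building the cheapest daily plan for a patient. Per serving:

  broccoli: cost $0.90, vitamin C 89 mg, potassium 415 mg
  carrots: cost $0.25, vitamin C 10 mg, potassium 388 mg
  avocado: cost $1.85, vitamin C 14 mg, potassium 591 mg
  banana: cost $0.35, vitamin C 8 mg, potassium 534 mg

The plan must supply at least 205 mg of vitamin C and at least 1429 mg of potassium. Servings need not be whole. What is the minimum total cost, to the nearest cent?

$2.28

broccoli only: max(205/89, 1429/415) = 3.443 servings → $3.10.
carrots only: max(205/10, 1429/388) = 20.5 servings → $5.12.
avocado only: max(205/14, 1429/591) = 14.64 servings → $27.09.
banana only: max(205/8, 1429/534) = 25.62 servings → $8.97.
broccoli + carrots with both tight: 2.148 servings and 1.386 servings → $2.28.
broccoli + avocado with both tight: 2.162 servings and 0.8999 servings → $3.61.
broccoli + banana with both tight: 2.218 servings and 0.9525 servings → $2.33.
carrots + avocado: the both-tight solution has a negative serving — not a feasible corner.
carrots + banana: the both-tight solution has a negative serving — not a feasible corner.
avocado + banana: intersection lies outside the first quadrant.
Cheapest feasible corner: $2.28.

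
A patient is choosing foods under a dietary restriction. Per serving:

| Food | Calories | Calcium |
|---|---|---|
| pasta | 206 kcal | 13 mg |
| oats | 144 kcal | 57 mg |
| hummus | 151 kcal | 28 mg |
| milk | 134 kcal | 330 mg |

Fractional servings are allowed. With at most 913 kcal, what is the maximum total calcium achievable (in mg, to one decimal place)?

2248.4 mg

Calcium per kcal: milk 2.463, oats 0.3958, hummus 0.1854, pasta 0.06311.
With no serving limits, spend the whole calories allowance on milk: 913 kcal / 134 kcal × 330 mg = 2248.4 mg.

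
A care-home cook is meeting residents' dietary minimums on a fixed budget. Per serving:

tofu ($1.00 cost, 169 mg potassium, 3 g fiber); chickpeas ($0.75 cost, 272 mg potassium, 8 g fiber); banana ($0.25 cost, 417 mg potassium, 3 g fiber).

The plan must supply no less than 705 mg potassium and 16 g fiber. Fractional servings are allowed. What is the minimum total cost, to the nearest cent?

$1.33

An LP optimum is at a vertex; with two nutrient constraints at most two foods are used. Check each candidate.
tofu only: max(705/169, 16/3) = 5.333 servings → $5.33.
chickpeas only: max(705/272, 16/8) = 2.592 servings → $1.94.
banana only: max(705/417, 16/3) = 5.333 servings → $1.33.
tofu + chickpeas with both tight: 2.403 servings and 1.099 servings → $3.23.
tofu + banana with both targets exact would need a negative amount; discard.
chickpeas + banana with both tight: 1.808 servings and 0.5111 servings → $1.48.
So the least-cost plan costs $1.33.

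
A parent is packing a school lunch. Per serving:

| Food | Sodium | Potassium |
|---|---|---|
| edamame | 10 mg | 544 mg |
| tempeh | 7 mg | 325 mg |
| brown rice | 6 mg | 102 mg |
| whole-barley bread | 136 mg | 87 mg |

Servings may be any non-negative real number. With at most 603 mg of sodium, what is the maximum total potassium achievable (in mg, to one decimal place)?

32803.2 mg

Potassium per mg sodium: edamame 54.4, tempeh 46.43, brown rice 17, whole-barley bread 0.6397.
With no serving limits, spend the whole sodium allowance on edamame: 603 mg / 10 mg × 544 mg = 32803.2 mg.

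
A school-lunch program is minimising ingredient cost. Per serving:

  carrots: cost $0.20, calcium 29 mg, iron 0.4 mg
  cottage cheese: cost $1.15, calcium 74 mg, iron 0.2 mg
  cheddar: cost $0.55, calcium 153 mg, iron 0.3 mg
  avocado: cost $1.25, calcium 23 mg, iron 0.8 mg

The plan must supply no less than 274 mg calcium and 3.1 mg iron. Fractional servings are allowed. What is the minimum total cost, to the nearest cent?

carrots only: max(274/29, 3.1/0.4) = 9.448 servings → $1.89.
cottage cheese only: max(274/74, 3.1/0.2) = 15.5 servings → $17.82.
cheddar only: max(274/153, 3.1/0.3) = 10.33 servings → $5.68.
avocado only: max(274/23, 3.1/0.8) = 11.91 servings → $14.89.
carrots + cottage cheese with both tight: 7.336 servings and 0.8277 servings → $2.42.
carrots + cheddar with both tight: 7.469 servings and 0.3752 servings → $1.70.
carrots + avocado: the both-tight solution has a negative serving — not a feasible corner.
cottage cheese + cheddar with both targets exact would need a negative amount; discard.
cottage cheese + avocado with both tight: 2.709 servings and 3.198 servings → $7.11.
cheddar + avocado with both tight: 1.281 servings and 3.395 servings → $4.95.
Cheapest feasible corner: $1.70.

$1.70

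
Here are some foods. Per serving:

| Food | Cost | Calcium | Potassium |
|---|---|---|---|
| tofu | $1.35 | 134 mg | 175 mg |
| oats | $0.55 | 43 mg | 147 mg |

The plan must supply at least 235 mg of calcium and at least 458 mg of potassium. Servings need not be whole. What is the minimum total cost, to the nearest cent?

Two binding constraints pin down two serving amounts, so the optimal mix uses at most two foods. The candidates are each food alone (scaled to the tighter of calcium/potassium) and each pair with both constraints tight.
tofu only: max(235/134, 458/175) = 2.617 servings → $3.53.
oats only: max(235/43, 458/147) = 5.465 servings → $3.01.
tofu + oats with both tight: 1.22 servings and 1.663 servings → $2.56.
So the least-cost plan costs $2.56.

$2.56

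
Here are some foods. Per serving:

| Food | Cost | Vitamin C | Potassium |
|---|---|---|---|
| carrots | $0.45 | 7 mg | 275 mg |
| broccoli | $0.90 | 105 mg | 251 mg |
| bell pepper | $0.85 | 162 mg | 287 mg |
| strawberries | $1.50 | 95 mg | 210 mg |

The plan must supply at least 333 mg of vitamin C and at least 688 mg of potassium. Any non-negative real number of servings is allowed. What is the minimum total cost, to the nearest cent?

carrots only: max(333/7, 688/275) = 47.57 servings → $21.41.
broccoli only: max(333/105, 688/251) = 3.171 servings → $2.85.
bell pepper only: max(333/162, 688/287) = 2.397 servings → $2.04.
strawberries only: max(333/95, 688/210) = 3.505 servings → $5.26.
carrots + broccoli: the both-tight solution has a negative serving — not a feasible corner.
carrots + bell pepper with both tight: 0.3734 servings and 2.039 servings → $1.90.
carrots + strawberries: the both-tight solution has a negative serving — not a feasible corner.
broccoli + bell pepper with both tight: 1.509 servings and 1.078 servings → $2.27.
broccoli + strawberries: intersection lies outside the first quadrant.
bell pepper + strawberries with both tight: 0.6765 servings and 2.352 servings → $4.10.
So the least-cost plan costs $1.90.

$1.90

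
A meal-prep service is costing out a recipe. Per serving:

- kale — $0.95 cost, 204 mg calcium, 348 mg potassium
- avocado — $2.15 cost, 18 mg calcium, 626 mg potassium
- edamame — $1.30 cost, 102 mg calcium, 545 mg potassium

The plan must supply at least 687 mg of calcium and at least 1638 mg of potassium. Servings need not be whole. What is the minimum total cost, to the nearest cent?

$4.24

Two binding constraints pin down two serving amounts, so the optimal mix uses at most two foods. The candidates are each food alone (scaled to the tighter of calcium/potassium) and each pair with both constraints tight.
kale only: max(687/204, 1638/348) = 4.707 servings → $4.47.
avocado only: max(687/18, 1638/626) = 38.17 servings → $82.06.
edamame only: max(687/102, 1638/545) = 6.735 servings → $8.76.
kale + avocado with both tight: 3.299 servings and 0.7829 servings → $4.82.
kale + edamame with both tight: 2.74 servings and 1.256 servings → $4.24.
avocado + edamame with both targets exact would need a negative amount; discard.
Cheapest feasible corner: $4.24.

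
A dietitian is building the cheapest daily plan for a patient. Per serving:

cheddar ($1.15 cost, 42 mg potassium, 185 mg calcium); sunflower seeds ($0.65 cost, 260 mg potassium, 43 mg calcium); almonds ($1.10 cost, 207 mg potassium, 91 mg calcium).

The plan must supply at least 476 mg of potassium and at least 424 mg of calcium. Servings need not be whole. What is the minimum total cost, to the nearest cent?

Compare the cost at each extreme point of the feasible region.
cheddar only: max(476/42, 424/185) = 11.33 servings → $13.03.
sunflower seeds only: max(476/260, 424/43) = 9.86 servings → $6.41.
almonds only: max(476/207, 424/91) = 4.659 servings → $5.13.
cheddar + sunflower seeds with both tight: 1.939 servings and 1.518 servings → $3.22.
cheddar + almonds with both tight: 1.289 servings and 2.038 servings → $3.72.
sunflower seeds + almonds with both targets exact would need a negative amount; discard.
The minimum over all feasible corners is $3.22.

$3.22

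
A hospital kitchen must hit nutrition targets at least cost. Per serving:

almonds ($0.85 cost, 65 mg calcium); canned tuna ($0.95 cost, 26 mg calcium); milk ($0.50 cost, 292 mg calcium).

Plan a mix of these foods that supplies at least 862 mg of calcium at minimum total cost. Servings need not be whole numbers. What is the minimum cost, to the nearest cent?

Cost per mg of calcium: milk $0.0017, almonds $0.0131, canned tuna $0.0365.
With no serving limits, use only milk: 862 mg / 292 mg = 2.952 servings × $0.50 = $1.48.

$1.48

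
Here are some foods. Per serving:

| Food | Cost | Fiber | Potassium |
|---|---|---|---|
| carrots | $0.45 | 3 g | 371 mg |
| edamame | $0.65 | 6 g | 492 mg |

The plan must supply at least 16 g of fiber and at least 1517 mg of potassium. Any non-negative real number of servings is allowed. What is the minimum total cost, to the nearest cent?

This is a tiny linear program; its minimum lies at a vertex of the feasible set. List the vertices and price them.
carrots only: max(16/3, 1517/371) = 5.333 servings → $2.40.
edamame only: max(16/6, 1517/492) = 3.083 servings → $2.00.
carrots + edamame with both tight: 1.64 servings and 1.847 servings → $1.94.
Cheapest feasible corner: $1.94.

$1.94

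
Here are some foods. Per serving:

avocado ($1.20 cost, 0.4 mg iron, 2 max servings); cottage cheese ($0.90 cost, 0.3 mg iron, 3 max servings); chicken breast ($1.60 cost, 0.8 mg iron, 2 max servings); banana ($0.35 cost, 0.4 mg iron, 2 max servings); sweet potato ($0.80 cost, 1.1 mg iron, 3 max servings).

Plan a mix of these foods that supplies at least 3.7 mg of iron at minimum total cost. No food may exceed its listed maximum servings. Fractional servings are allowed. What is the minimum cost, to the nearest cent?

$2.75

Cost per mg of iron: sweet potato $0.7273, banana $0.8750, chicken breast $2.0000, avocado $3.0000, cottage cheese $3.0000.
Take 3 servings of sweet potato: +3.3 mg iron for $2.40 (total $2.40, still need 0.4 mg).
Take 1 serving of banana: +0.4 mg iron for $0.35 (total $2.75, still need 0.0 mg).
Filling from the cheapest source first is optimal under one linear minimum: $2.75.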